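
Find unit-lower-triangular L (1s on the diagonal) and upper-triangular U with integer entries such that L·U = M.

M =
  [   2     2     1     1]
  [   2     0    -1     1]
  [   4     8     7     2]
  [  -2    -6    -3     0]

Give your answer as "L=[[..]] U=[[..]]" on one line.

  R1 -= 1·R0 → [0,-2,-2,0]
  R2 -= 2·R0 → [0,4,5,0]
  R3 -= -1·R0 → [0,-4,-2,1]
  R2 -= -2·R1 → [0,0,1,0]
  R3 -= 2·R1 → [0,0,2,1]
  R3 -= 2·R2 → [0,0,0,1]

L=[[1,0,0,0],[1,1,0,0],[2,-2,1,0],[-1,2,2,1]] U=[[2,2,1,1],[0,-2,-2,0],[0,0,1,0],[0,0,0,1]]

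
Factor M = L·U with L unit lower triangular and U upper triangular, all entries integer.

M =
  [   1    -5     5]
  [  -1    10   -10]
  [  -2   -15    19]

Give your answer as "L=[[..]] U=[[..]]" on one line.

  R1 -= -1·R0 → [0,5,-5]
  R2 -= -2·R0 → [0,-25,29]
  R2 -= -5·R1 → [0,0,4]

L=[[1,0,0],[-1,1,0],[-2,-5,1]] U=[[1,-5,5],[0,5,-5],[0,0,4]]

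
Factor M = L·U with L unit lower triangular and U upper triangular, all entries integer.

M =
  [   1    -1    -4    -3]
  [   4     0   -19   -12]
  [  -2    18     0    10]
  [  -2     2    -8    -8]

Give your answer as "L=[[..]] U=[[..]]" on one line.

  r1 -= 4·r0 → [0,4,-3,0]
  r2 -= -2·r0 → [0,16,-8,4]
  r3 -= -2·r0 → [0,0,-16,-14]
  r2 -= 4·r1 → [0,0,4,4]
  r3 -= 0·r1 → [0,0,-16,-14]
  r3 -= -4·r2 → [0,0,0,2]

L=[[1,0,0,0],[4,1,0,0],[-2,4,1,0],[-2,0,-4,1]] U=[[1,-1,-4,-3],[0,4,-3,0],[0,0,4,4],[0,0,0,2]]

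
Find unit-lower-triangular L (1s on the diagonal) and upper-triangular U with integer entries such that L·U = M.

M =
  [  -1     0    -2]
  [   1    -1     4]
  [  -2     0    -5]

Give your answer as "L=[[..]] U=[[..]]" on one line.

L=[[1,0,0],[-1,1,0],[2,0,1]] U=[[-1,0,-2],[0,-1,2],[0,0,-1]]

  R1 -= -1·R0 → [0,-1,2]
  R2 -= 2·R0 → [0,0,-1]
  R2 -= 0·R1 → [0,0,-1]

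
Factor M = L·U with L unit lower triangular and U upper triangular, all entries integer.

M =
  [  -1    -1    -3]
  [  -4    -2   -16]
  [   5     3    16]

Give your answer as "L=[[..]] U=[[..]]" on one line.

L=[[1,0,0],[4,1,0],[-5,-1,1]] U=[[-1,-1,-3],[0,2,-4],[0,0,-3]]

  row1 -= 4·row0 → [0,2,-4]
  row2 -= -5·row0 → [0,-2,1]
  row2 -= -1·row1 → [0,0,-3]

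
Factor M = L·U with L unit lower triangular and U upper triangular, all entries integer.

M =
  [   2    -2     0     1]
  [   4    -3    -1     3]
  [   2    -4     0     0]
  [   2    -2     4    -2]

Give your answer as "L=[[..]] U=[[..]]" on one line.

  row1 -= 2·row0 → [0,1,-1,1]
  row2 -= 1·row0 → [0,-2,0,-1]
  row3 -= 1·row0 → [0,0,4,-3]
  row2 -= -2·row1 → [0,0,-2,1]
  row3 -= 0·row1 → [0,0,4,-3]
  row3 -= -2·row2 → [0,0,0,-1]

L=[[1,0,0,0],[2,1,0,0],[1,-2,1,0],[1,0,-2,1]] U=[[2,-2,0,1],[0,1,-1,1],[0,0,-2,1],[0,0,0,-1]]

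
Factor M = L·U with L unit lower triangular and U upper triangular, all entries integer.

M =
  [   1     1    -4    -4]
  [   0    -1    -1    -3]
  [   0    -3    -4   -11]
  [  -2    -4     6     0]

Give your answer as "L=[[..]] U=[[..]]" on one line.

  row1 -= 0·row0 → [0,-1,-1,-3]
  row2 -= 0·row0 → [0,-3,-4,-11]
  row3 -= -2·row0 → [0,-2,-2,-8]
  row2 -= 3·row1 → [0,0,-1,-2]
  row3 -= 2·row1 → [0,0,0,-2]
  row3 -= 0·row2 → [0,0,0,-2]

L=[[1,0,0,0],[0,1,0,0],[0,3,1,0],[-2,2,0,1]] U=[[1,1,-4,-4],[0,-1,-1,-3],[0,0,-1,-2],[0,0,0,-2]]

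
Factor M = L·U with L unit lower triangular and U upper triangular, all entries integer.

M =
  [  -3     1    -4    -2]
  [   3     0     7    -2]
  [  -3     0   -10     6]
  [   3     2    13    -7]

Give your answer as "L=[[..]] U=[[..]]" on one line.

L=[[1,0,0,0],[-1,1,0,0],[1,-1,1,0],[-1,3,0,1]] U=[[-3,1,-4,-2],[0,1,3,-4],[0,0,-3,4],[0,0,0,3]]

  R1 -= -1·R0 → [0,1,3,-4]
  R2 -= 1·R0 → [0,-1,-6,8]
  R3 -= -1·R0 → [0,3,9,-9]
  R2 -= -1·R1 → [0,0,-3,4]
  R3 -= 3·R1 → [0,0,0,3]
  R3 -= 0·R2 → [0,0,0,3]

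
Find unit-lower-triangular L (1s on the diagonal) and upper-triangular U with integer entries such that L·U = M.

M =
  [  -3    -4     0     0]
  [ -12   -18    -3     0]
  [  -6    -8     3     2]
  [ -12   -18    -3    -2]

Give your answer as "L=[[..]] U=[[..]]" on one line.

  r1 -= 4·r0 → [0,-2,-3,0]
  r2 -= 2·r0 → [0,0,3,2]
  r3 -= 4·r0 → [0,-2,-3,-2]
  r2 -= 0·r1 → [0,0,3,2]
  r3 -= 1·r1 → [0,0,0,-2]
  r3 -= 0·r2 → [0,0,0,-2]

L=[[1,0,0,0],[4,1,0,0],[2,0,1,0],[4,1,0,1]] U=[[-3,-4,0,0],[0,-2,-3,0],[0,0,3,2],[0,0,0,-2]]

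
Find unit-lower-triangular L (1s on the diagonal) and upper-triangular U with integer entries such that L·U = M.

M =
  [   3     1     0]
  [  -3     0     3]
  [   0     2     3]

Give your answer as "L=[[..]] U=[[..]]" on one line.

L=[[1,0,0],[-1,1,0],[0,2,1]] U=[[3,1,0],[0,1,3],[0,0,-3]]

  row1 -= -1·row0 → [0,1,3]
  row2 -= 0·row0 → [0,2,3]
  row2 -= 2·row1 → [0,0,-3]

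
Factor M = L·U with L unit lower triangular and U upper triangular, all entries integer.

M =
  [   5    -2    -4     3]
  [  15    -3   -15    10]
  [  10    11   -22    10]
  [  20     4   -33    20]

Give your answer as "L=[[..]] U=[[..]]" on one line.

  R1 -= 3·R0 → [0,3,-3,1]
  R2 -= 2·R0 → [0,15,-14,4]
  R3 -= 4·R0 → [0,12,-17,8]
  R2 -= 5·R1 → [0,0,1,-1]
  R3 -= 4·R1 → [0,0,-5,4]
  R3 -= -5·R2 → [0,0,0,-1]

L=[[1,0,0,0],[3,1,0,0],[2,5,1,0],[4,4,-5,1]] U=[[5,-2,-4,3],[0,3,-3,1],[0,0,1,-1],[0,0,0,-1]]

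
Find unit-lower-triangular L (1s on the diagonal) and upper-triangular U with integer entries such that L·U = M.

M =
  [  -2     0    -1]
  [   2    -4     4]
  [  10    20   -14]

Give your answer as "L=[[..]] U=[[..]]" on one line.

  R1 -= -1·R0 → [0,-4,3]
  R2 -= -5·R0 → [0,20,-19]
  R2 -= -5·R1 → [0,0,-4]

L=[[1,0,0],[-1,1,0],[-5,-5,1]] U=[[-2,0,-1],[0,-4,3],[0,0,-4]]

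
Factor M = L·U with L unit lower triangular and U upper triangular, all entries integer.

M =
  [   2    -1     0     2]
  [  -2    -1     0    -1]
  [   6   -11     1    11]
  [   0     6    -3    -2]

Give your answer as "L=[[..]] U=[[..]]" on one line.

  r1 -= -1·r0 → [0,-2,0,1]
  r2 -= 3·r0 → [0,-8,1,5]
  r3 -= 0·r0 → [0,6,-3,-2]
  r2 -= 4·r1 → [0,0,1,1]
  r3 -= -3·r1 → [0,0,-3,1]
  r3 -= -3·r2 → [0,0,0,4]

L=[[1,0,0,0],[-1,1,0,0],[3,4,1,0],[0,-3,-3,1]] U=[[2,-1,0,2],[0,-2,0,1],[0,0,1,1],[0,0,0,4]]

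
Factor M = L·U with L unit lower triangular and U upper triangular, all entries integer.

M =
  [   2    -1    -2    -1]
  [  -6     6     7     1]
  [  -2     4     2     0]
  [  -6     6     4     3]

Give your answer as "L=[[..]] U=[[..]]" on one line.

L=[[1,0,0,0],[-3,1,0,0],[-1,1,1,0],[-3,1,3,1]] U=[[2,-1,-2,-1],[0,3,1,-2],[0,0,-1,1],[0,0,0,-1]]

  R1 -= -3·R0 → [0,3,1,-2]
  R2 -= -1·R0 → [0,3,0,-1]
  R3 -= -3·R0 → [0,3,-2,0]
  R2 -= 1·R1 → [0,0,-1,1]
  R3 -= 1·R1 → [0,0,-3,2]
  R3 -= 3·R2 → [0,0,0,-1]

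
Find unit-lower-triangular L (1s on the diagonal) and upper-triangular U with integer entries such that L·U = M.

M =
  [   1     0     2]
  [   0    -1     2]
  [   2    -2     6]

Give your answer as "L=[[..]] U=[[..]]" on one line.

L=[[1,0,0],[0,1,0],[2,2,1]] U=[[1,0,2],[0,-1,2],[0,0,-2]]

  row1 -= 0·row0 → [0,-1,2]
  row2 -= 2·row0 → [0,-2,2]
  row2 -= 2·row1 → [0,0,-2]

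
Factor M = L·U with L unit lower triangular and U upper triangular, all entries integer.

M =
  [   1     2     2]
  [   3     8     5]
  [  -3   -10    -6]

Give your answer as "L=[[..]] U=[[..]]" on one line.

  row1 -= 3·row0 → [0,2,-1]
  row2 -= -3·row0 → [0,-4,0]
  row2 -= -2·row1 → [0,0,-2]

L=[[1,0,0],[3,1,0],[-3,-2,1]] U=[[1,2,2],[0,2,-1],[0,0,-2]]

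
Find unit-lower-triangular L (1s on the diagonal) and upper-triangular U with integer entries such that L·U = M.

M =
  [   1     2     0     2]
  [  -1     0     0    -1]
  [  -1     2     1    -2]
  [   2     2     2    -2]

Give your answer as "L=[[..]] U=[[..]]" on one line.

  row1 -= -1·row0 → [0,2,0,1]
  row2 -= -1·row0 → [0,4,1,0]
  row3 -= 2·row0 → [0,-2,2,-6]
  row2 -= 2·row1 → [0,0,1,-2]
  row3 -= -1·row1 → [0,0,2,-5]
  row3 -= 2·row2 → [0,0,0,-1]

L=[[1,0,0,0],[-1,1,0,0],[-1,2,1,0],[2,-1,2,1]] U=[[1,2,0,2],[0,2,0,1],[0,0,1,-2],[0,0,0,-1]]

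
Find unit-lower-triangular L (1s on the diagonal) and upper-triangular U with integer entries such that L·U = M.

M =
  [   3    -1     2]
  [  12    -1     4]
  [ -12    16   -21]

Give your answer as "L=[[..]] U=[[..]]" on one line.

  r1 -= 4·r0 → [0,3,-4]
  r2 -= -4·r0 → [0,12,-13]
  r2 -= 4·r1 → [0,0,3]

L=[[1,0,0],[4,1,0],[-4,4,1]] U=[[3,-1,2],[0,3,-4],[0,0,3]]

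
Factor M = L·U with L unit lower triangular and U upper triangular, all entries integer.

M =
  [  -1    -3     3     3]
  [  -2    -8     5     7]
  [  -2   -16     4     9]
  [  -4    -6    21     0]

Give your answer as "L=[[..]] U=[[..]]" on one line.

  row1 -= 2·row0 → [0,-2,-1,1]
  row2 -= 2·row0 → [0,-10,-2,3]
  row3 -= 4·row0 → [0,6,9,-12]
  row2 -= 5·row1 → [0,0,3,-2]
  row3 -= -3·row1 → [0,0,6,-9]
  row3 -= 2·row2 → [0,0,0,-5]

L=[[1,0,0,0],[2,1,0,0],[2,5,1,0],[4,-3,2,1]] U=[[-1,-3,3,3],[0,-2,-1,1],[0,0,3,-2],[0,0,0,-5]]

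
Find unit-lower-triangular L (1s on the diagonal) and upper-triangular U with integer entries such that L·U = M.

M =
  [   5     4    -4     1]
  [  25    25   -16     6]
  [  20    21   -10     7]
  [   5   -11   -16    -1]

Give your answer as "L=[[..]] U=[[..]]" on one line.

L=[[1,0,0,0],[5,1,0,0],[4,1,1,0],[1,-3,0,1]] U=[[5,4,-4,1],[0,5,4,1],[0,0,2,2],[0,0,0,1]]

  r1 -= 5·r0 → [0,5,4,1]
  r2 -= 4·r0 → [0,5,6,3]
  r3 -= 1·r0 → [0,-15,-12,-2]
  r2 -= 1·r1 → [0,0,2,2]
  r3 -= -3·r1 → [0,0,0,1]
  r3 -= 0·r2 → [0,0,0,1]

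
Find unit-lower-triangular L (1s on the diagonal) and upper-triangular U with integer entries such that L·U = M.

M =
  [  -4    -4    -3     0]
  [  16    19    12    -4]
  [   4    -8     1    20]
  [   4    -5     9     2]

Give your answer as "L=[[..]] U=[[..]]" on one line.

L=[[1,0,0,0],[-4,1,0,0],[-1,-4,1,0],[-1,-3,-3,1]] U=[[-4,-4,-3,0],[0,3,0,-4],[0,0,-2,4],[0,0,0,2]]

  R1 -= -4·R0 → [0,3,0,-4]
  R2 -= -1·R0 → [0,-12,-2,20]
  R3 -= -1·R0 → [0,-9,6,2]
  R2 -= -4·R1 → [0,0,-2,4]
  R3 -= -3·R1 → [0,0,6,-10]
  R3 -= -3·R2 → [0,0,0,2]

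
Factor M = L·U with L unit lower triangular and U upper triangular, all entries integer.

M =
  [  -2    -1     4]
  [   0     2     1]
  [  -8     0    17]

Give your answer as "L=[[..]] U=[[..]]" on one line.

L=[[1,0,0],[0,1,0],[4,2,1]] U=[[-2,-1,4],[0,2,1],[0,0,-1]]

  row1 -= 0·row0 → [0,2,1]
  row2 -= 4·row0 → [0,4,1]
  row2 -= 2·row1 → [0,0,-1]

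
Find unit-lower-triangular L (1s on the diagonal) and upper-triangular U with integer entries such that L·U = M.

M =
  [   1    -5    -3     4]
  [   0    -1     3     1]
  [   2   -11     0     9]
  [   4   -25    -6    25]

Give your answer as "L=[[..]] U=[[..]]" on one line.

  R1 -= 0·R0 → [0,-1,3,1]
  R2 -= 2·R0 → [0,-1,6,1]
  R3 -= 4·R0 → [0,-5,6,9]
  R2 -= 1·R1 → [0,0,3,0]
  R3 -= 5·R1 → [0,0,-9,4]
  R3 -= -3·R2 → [0,0,0,4]

L=[[1,0,0,0],[0,1,0,0],[2,1,1,0],[4,5,-3,1]] U=[[1,-5,-3,4],[0,-1,3,1],[0,0,3,0],[0,0,0,4]]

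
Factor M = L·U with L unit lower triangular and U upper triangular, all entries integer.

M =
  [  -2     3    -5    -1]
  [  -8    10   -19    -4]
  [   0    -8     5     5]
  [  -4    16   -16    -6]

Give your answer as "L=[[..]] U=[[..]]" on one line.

L=[[1,0,0,0],[4,1,0,0],[0,4,1,0],[2,-5,-1,1]] U=[[-2,3,-5,-1],[0,-2,1,0],[0,0,1,5],[0,0,0,1]]

  r1 -= 4·r0 → [0,-2,1,0]
  r2 -= 0·r0 → [0,-8,5,5]
  r3 -= 2·r0 → [0,10,-6,-4]
  r2 -= 4·r1 → [0,0,1,5]
  r3 -= -5·r1 → [0,0,-1,-4]
  r3 -= -1·r2 → [0,0,0,1]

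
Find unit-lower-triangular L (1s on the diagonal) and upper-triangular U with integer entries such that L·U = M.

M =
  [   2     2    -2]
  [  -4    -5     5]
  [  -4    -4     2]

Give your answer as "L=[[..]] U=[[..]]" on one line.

L=[[1,0,0],[-2,1,0],[-2,0,1]] U=[[2,2,-2],[0,-1,1],[0,0,-2]]

  r1 -= -2·r0 → [0,-1,1]
  r2 -= -2·r0 → [0,0,-2]
  r2 -= 0·r1 → [0,0,-2]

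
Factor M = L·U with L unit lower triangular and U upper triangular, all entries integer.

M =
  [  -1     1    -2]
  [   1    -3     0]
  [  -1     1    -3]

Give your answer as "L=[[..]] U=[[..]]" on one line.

  row1 -= -1·row0 → [0,-2,-2]
  row2 -= 1·row0 → [0,0,-1]
  row2 -= 0·row1 → [0,0,-1]

L=[[1,0,0],[-1,1,0],[1,0,1]] U=[[-1,1,-2],[0,-2,-2],[0,0,-1]]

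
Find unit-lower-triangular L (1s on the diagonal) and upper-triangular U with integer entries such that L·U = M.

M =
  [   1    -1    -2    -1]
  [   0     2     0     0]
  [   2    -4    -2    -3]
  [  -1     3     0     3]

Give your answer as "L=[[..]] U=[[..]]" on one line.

  r1 -= 0·r0 → [0,2,0,0]
  r2 -= 2·r0 → [0,-2,2,-1]
  r3 -= -1·r0 → [0,2,-2,2]
  r2 -= -1·r1 → [0,0,2,-1]
  r3 -= 1·r1 → [0,0,-2,2]
  r3 -= -1·r2 → [0,0,0,1]

L=[[1,0,0,0],[0,1,0,0],[2,-1,1,0],[-1,1,-1,1]] U=[[1,-1,-2,-1],[0,2,0,0],[0,0,2,-1],[0,0,0,1]]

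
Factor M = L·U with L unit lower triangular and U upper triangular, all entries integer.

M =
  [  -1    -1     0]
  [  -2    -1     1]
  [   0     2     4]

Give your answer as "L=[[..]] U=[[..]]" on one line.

  row1 -= 2·row0 → [0,1,1]
  row2 -= 0·row0 → [0,2,4]
  row2 -= 2·row1 → [0,0,2]

L=[[1,0,0],[2,1,0],[0,2,1]] U=[[-1,-1,0],[0,1,1],[0,0,2]]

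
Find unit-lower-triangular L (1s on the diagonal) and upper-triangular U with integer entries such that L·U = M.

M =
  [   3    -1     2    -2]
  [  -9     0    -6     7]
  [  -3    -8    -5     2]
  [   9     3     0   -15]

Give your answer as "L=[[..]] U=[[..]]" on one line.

  row1 -= -3·row0 → [0,-3,0,1]
  row2 -= -1·row0 → [0,-9,-3,0]
  row3 -= 3·row0 → [0,6,-6,-9]
  row2 -= 3·row1 → [0,0,-3,-3]
  row3 -= -2·row1 → [0,0,-6,-7]
  row3 -= 2·row2 → [0,0,0,-1]

L=[[1,0,0,0],[-3,1,0,0],[-1,3,1,0],[3,-2,2,1]] U=[[3,-1,2,-2],[0,-3,0,1],[0,0,-3,-3],[0,0,0,-1]]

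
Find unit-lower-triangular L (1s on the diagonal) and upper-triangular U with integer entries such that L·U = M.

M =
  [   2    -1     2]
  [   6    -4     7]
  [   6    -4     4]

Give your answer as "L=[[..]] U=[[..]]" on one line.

  r1 -= 3·r0 → [0,-1,1]
  r2 -= 3·r0 → [0,-1,-2]
  r2 -= 1·r1 → [0,0,-3]

L=[[1,0,0],[3,1,0],[3,1,1]] U=[[2,-1,2],[0,-1,1],[0,0,-3]]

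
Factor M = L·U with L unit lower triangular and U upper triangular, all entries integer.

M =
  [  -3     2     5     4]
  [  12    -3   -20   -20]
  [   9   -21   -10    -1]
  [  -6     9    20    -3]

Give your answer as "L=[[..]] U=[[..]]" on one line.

L=[[1,0,0,0],[-4,1,0,0],[-3,-3,1,0],[2,1,2,1]] U=[[-3,2,5,4],[0,5,0,-4],[0,0,5,-1],[0,0,0,-5]]

  row1 -= -4·row0 → [0,5,0,-4]
  row2 -= -3·row0 → [0,-15,5,11]
  row3 -= 2·row0 → [0,5,10,-11]
  row2 -= -3·row1 → [0,0,5,-1]
  row3 -= 1·row1 → [0,0,10,-7]
  row3 -= 2·row2 → [0,0,0,-5]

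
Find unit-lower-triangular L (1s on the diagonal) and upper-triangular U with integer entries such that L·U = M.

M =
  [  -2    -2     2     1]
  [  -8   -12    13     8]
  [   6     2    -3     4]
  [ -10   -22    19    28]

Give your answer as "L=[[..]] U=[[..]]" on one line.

  R1 -= 4·R0 → [0,-4,5,4]
  R2 -= -3·R0 → [0,-4,3,7]
  R3 -= 5·R0 → [0,-12,9,23]
  R2 -= 1·R1 → [0,0,-2,3]
  R3 -= 3·R1 → [0,0,-6,11]
  R3 -= 3·R2 → [0,0,0,2]

L=[[1,0,0,0],[4,1,0,0],[-3,1,1,0],[5,3,3,1]] U=[[-2,-2,2,1],[0,-4,5,4],[0,0,-2,3],[0,0,0,2]]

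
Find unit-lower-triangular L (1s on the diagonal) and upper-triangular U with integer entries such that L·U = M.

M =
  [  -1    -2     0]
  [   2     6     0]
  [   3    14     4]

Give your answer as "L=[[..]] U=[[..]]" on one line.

  row1 -= -2·row0 → [0,2,0]
  row2 -= -3·row0 → [0,8,4]
  row2 -= 4·row1 → [0,0,4]

L=[[1,0,0],[-2,1,0],[-3,4,1]] U=[[-1,-2,0],[0,2,0],[0,0,4]]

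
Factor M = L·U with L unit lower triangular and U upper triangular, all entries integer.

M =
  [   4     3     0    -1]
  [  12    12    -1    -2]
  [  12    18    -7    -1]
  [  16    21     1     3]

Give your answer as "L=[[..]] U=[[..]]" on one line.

  r1 -= 3·r0 → [0,3,-1,1]
  r2 -= 3·r0 → [0,9,-7,2]
  r3 -= 4·r0 → [0,9,1,7]
  r2 -= 3·r1 → [0,0,-4,-1]
  r3 -= 3·r1 → [0,0,4,4]
  r3 -= -1·r2 → [0,0,0,3]

L=[[1,0,0,0],[3,1,0,0],[3,3,1,0],[4,3,-1,1]] U=[[4,3,0,-1],[0,3,-1,1],[0,0,-4,-1],[0,0,0,3]]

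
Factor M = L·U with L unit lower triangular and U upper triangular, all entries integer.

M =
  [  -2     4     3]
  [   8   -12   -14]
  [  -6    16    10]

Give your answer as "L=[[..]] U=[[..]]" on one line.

  r1 -= -4·r0 → [0,4,-2]
  r2 -= 3·r0 → [0,4,1]
  r2 -= 1·r1 → [0,0,3]

L=[[1,0,0],[-4,1,0],[3,1,1]] U=[[-2,4,3],[0,4,-2],[0,0,3]]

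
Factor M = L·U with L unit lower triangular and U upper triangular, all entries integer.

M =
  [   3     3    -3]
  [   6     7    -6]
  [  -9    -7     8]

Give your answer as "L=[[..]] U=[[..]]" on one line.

  row1 -= 2·row0 → [0,1,0]
  row2 -= -3·row0 → [0,2,-1]
  row2 -= 2·row1 → [0,0,-1]

L=[[1,0,0],[2,1,0],[-3,2,1]] U=[[3,3,-3],[0,1,0],[0,0,-1]]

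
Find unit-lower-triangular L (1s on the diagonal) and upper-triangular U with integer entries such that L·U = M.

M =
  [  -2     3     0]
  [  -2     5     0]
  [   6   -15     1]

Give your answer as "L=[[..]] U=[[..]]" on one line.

L=[[1,0,0],[1,1,0],[-3,-3,1]] U=[[-2,3,0],[0,2,0],[0,0,1]]

  R1 -= 1·R0 → [0,2,0]
  R2 -= -3·R0 → [0,-6,1]
  R2 -= -3·R1 → [0,0,1]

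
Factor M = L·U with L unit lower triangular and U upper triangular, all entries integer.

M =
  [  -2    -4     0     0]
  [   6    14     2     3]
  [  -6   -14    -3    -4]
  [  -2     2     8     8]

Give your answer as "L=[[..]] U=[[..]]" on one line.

  r1 -= -3·r0 → [0,2,2,3]
  r2 -= 3·r0 → [0,-2,-3,-4]
  r3 -= 1·r0 → [0,6,8,8]
  r2 -= -1·r1 → [0,0,-1,-1]
  r3 -= 3·r1 → [0,0,2,-1]
  r3 -= -2·r2 → [0,0,0,-3]

L=[[1,0,0,0],[-3,1,0,0],[3,-1,1,0],[1,3,-2,1]] U=[[-2,-4,0,0],[0,2,2,3],[0,0,-1,-1],[0,0,0,-3]]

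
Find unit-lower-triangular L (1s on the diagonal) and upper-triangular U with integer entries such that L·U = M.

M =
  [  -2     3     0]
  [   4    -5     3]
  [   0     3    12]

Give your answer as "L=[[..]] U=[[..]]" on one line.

  R1 -= -2·R0 → [0,1,3]
  R2 -= 0·R0 → [0,3,12]
  R2 -= 3·R1 → [0,0,3]

L=[[1,0,0],[-2,1,0],[0,3,1]] U=[[-2,3,0],[0,1,3],[0,0,3]]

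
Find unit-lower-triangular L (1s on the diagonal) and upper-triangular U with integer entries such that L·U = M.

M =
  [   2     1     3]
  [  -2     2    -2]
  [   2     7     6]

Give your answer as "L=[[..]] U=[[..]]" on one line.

  R1 -= -1·R0 → [0,3,1]
  R2 -= 1·R0 → [0,6,3]
  R2 -= 2·R1 → [0,0,1]

L=[[1,0,0],[-1,1,0],[1,2,1]] U=[[2,1,3],[0,3,1],[0,0,1]]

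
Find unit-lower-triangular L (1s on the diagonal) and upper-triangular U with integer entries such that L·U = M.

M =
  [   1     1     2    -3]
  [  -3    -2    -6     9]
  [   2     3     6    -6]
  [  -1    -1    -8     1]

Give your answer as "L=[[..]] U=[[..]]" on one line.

  r1 -= -3·r0 → [0,1,0,0]
  r2 -= 2·r0 → [0,1,2,0]
  r3 -= -1·r0 → [0,0,-6,-2]
  r2 -= 1·r1 → [0,0,2,0]
  r3 -= 0·r1 → [0,0,-6,-2]
  r3 -= -3·r2 → [0,0,0,-2]

L=[[1,0,0,0],[-3,1,0,0],[2,1,1,0],[-1,0,-3,1]] U=[[1,1,2,-3],[0,1,0,0],[0,0,2,0],[0,0,0,-2]]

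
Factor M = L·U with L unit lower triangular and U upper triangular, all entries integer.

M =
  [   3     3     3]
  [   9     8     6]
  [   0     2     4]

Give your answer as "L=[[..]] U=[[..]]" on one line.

L=[[1,0,0],[3,1,0],[0,-2,1]] U=[[3,3,3],[0,-1,-3],[0,0,-2]]

  R1 -= 3·R0 → [0,-1,-3]
  R2 -= 0·R0 → [0,2,4]
  R2 -= -2·R1 → [0,0,-2]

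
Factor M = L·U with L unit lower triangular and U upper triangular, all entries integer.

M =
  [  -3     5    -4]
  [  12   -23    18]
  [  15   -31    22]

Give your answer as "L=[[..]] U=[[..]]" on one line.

L=[[1,0,0],[-4,1,0],[-5,2,1]] U=[[-3,5,-4],[0,-3,2],[0,0,-2]]

  r1 -= -4·r0 → [0,-3,2]
  r2 -= -5·r0 → [0,-6,2]
  r2 -= 2·r1 → [0,0,-2]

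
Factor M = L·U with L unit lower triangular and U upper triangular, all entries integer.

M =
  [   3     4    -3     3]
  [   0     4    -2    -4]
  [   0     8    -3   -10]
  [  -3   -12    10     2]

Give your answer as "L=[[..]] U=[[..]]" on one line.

L=[[1,0,0,0],[0,1,0,0],[0,2,1,0],[-1,-2,3,1]] U=[[3,4,-3,3],[0,4,-2,-4],[0,0,1,-2],[0,0,0,3]]

  row1 -= 0·row0 → [0,4,-2,-4]
  row2 -= 0·row0 → [0,8,-3,-10]
  row3 -= -1·row0 → [0,-8,7,5]
  row2 -= 2·row1 → [0,0,1,-2]
  row3 -= -2·row1 → [0,0,3,-3]
  row3 -= 3·row2 → [0,0,0,3]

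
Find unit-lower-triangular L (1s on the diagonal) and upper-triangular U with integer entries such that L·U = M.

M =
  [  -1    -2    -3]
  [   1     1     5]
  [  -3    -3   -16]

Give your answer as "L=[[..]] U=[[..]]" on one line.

L=[[1,0,0],[-1,1,0],[3,-3,1]] U=[[-1,-2,-3],[0,-1,2],[0,0,-1]]

  r1 -= -1·r0 → [0,-1,2]
  r2 -= 3·r0 → [0,3,-7]
  r2 -= -3·r1 → [0,0,-1]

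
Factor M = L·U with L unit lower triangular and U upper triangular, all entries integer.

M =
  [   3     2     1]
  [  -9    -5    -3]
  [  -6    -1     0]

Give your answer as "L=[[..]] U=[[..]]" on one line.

L=[[1,0,0],[-3,1,0],[-2,3,1]] U=[[3,2,1],[0,1,0],[0,0,2]]

  R1 -= -3·R0 → [0,1,0]
  R2 -= -2·R0 → [0,3,2]
  R2 -= 3·R1 → [0,0,2]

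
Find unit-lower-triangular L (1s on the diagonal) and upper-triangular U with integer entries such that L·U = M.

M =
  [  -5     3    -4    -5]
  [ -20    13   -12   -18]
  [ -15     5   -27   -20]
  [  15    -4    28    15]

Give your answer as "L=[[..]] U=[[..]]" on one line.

L=[[1,0,0,0],[4,1,0,0],[3,-4,1,0],[-3,5,-4,1]] U=[[-5,3,-4,-5],[0,1,4,2],[0,0,1,3],[0,0,0,2]]

  row1 -= 4·row0 → [0,1,4,2]
  row2 -= 3·row0 → [0,-4,-15,-5]
  row3 -= -3·row0 → [0,5,16,0]
  row2 -= -4·row1 → [0,0,1,3]
  row3 -= 5·row1 → [0,0,-4,-10]
  row3 -= -4·row2 → [0,0,0,2]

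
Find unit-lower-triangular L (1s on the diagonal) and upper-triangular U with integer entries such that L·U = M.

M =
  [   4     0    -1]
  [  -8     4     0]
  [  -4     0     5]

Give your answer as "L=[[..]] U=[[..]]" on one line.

  R1 -= -2·R0 → [0,4,-2]
  R2 -= -1·R0 → [0,0,4]
  R2 -= 0·R1 → [0,0,4]

L=[[1,0,0],[-2,1,0],[-1,0,1]] U=[[4,0,-1],[0,4,-2],[0,0,4]]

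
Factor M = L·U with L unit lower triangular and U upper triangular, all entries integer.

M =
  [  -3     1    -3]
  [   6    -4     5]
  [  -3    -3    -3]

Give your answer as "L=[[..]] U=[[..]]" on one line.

  row1 -= -2·row0 → [0,-2,-1]
  row2 -= 1·row0 → [0,-4,0]
  row2 -= 2·row1 → [0,0,2]

L=[[1,0,0],[-2,1,0],[1,2,1]] U=[[-3,1,-3],[0,-2,-1],[0,0,2]]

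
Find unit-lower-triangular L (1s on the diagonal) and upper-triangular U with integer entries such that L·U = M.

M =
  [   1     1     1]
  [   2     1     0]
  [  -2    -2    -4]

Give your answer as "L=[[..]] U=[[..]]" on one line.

  r1 -= 2·r0 → [0,-1,-2]
  r2 -= -2·r0 → [0,0,-2]
  r2 -= 0·r1 → [0,0,-2]

L=[[1,0,0],[2,1,0],[-2,0,1]] U=[[1,1,1],[0,-1,-2],[0,0,-2]]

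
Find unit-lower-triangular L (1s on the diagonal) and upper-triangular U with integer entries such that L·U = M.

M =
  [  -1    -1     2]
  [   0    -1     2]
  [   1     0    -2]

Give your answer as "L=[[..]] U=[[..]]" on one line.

L=[[1,0,0],[0,1,0],[-1,1,1]] U=[[-1,-1,2],[0,-1,2],[0,0,-2]]

  r1 -= 0·r0 → [0,-1,2]
  r2 -= -1·r0 → [0,-1,0]
  r2 -= 1·r1 → [0,0,-2]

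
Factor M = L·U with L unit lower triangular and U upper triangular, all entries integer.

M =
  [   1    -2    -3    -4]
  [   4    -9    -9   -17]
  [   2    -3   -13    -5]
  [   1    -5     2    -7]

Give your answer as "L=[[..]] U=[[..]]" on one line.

  row1 -= 4·row0 → [0,-1,3,-1]
  row2 -= 2·row0 → [0,1,-7,3]
  row3 -= 1·row0 → [0,-3,5,-3]
  row2 -= -1·row1 → [0,0,-4,2]
  row3 -= 3·row1 → [0,0,-4,0]
  row3 -= 1·row2 → [0,0,0,-2]

L=[[1,0,0,0],[4,1,0,0],[2,-1,1,0],[1,3,1,1]] U=[[1,-2,-3,-4],[0,-1,3,-1],[0,0,-4,2],[0,0,0,-2]]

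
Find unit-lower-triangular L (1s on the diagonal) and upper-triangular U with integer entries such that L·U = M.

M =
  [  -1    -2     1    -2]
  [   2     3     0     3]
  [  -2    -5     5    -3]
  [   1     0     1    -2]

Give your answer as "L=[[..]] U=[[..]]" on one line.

L=[[1,0,0,0],[-2,1,0,0],[2,1,1,0],[-1,2,-2,1]] U=[[-1,-2,1,-2],[0,-1,2,-1],[0,0,1,2],[0,0,0,2]]

  R1 -= -2·R0 → [0,-1,2,-1]
  R2 -= 2·R0 → [0,-1,3,1]
  R3 -= -1·R0 → [0,-2,2,-4]
  R2 -= 1·R1 → [0,0,1,2]
  R3 -= 2·R1 → [0,0,-2,-2]
  R3 -= -2·R2 → [0,0,0,2]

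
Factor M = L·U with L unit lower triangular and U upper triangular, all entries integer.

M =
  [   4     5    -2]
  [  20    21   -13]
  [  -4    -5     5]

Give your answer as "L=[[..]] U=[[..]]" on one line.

L=[[1,0,0],[5,1,0],[-1,0,1]] U=[[4,5,-2],[0,-4,-3],[0,0,3]]

  row1 -= 5·row0 → [0,-4,-3]
  row2 -= -1·row0 → [0,0,3]
  row2 -= 0·row1 → [0,0,3]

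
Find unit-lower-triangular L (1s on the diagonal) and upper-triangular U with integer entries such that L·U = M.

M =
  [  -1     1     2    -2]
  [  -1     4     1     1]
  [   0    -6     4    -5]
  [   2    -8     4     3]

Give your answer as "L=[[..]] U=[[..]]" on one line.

L=[[1,0,0,0],[1,1,0,0],[0,-2,1,0],[-2,-2,3,1]] U=[[-1,1,2,-2],[0,3,-1,3],[0,0,2,1],[0,0,0,2]]

  R1 -= 1·R0 → [0,3,-1,3]
  R2 -= 0·R0 → [0,-6,4,-5]
  R3 -= -2·R0 → [0,-6,8,-1]
  R2 -= -2·R1 → [0,0,2,1]
  R3 -= -2·R1 → [0,0,6,5]
  R3 -= 3·R2 → [0,0,0,2]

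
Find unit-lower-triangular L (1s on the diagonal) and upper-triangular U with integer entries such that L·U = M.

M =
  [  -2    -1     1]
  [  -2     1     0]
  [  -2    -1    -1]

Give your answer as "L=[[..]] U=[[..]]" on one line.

L=[[1,0,0],[1,1,0],[1,0,1]] U=[[-2,-1,1],[0,2,-1],[0,0,-2]]

  row1 -= 1·row0 → [0,2,-1]
  row2 -= 1·row0 → [0,0,-2]
  row2 -= 0·row1 → [0,0,-2]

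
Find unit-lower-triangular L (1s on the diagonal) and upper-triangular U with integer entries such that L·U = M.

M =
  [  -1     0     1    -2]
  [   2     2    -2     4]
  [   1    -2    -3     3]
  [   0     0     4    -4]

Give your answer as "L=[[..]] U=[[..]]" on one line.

L=[[1,0,0,0],[-2,1,0,0],[-1,-1,1,0],[0,0,-2,1]] U=[[-1,0,1,-2],[0,2,0,0],[0,0,-2,1],[0,0,0,-2]]

  row1 -= -2·row0 → [0,2,0,0]
  row2 -= -1·row0 → [0,-2,-2,1]
  row3 -= 0·row0 → [0,0,4,-4]
  row2 -= -1·row1 → [0,0,-2,1]
  row3 -= 0·row1 → [0,0,4,-4]
  row3 -= -2·row2 → [0,0,0,-2]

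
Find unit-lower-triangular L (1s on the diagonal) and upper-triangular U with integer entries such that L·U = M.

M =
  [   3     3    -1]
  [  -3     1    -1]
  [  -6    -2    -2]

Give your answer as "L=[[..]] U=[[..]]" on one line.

  r1 -= -1·r0 → [0,4,-2]
  r2 -= -2·r0 → [0,4,-4]
  r2 -= 1·r1 → [0,0,-2]

L=[[1,0,0],[-1,1,0],[-2,1,1]] U=[[3,3,-1],[0,4,-2],[0,0,-2]]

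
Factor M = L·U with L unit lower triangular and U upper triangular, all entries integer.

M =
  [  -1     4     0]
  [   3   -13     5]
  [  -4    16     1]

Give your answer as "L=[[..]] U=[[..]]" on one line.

L=[[1,0,0],[-3,1,0],[4,0,1]] U=[[-1,4,0],[0,-1,5],[0,0,1]]

  row1 -= -3·row0 → [0,-1,5]
  row2 -= 4·row0 → [0,0,1]
  row2 -= 0·row1 → [0,0,1]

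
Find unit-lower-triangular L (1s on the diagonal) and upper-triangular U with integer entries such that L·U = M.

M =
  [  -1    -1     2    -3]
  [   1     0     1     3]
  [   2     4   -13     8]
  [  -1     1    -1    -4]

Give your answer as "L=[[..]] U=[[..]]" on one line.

  R1 -= -1·R0 → [0,-1,3,0]
  R2 -= -2·R0 → [0,2,-9,2]
  R3 -= 1·R0 → [0,2,-3,-1]
  R2 -= -2·R1 → [0,0,-3,2]
  R3 -= -2·R1 → [0,0,3,-1]
  R3 -= -1·R2 → [0,0,0,1]

L=[[1,0,0,0],[-1,1,0,0],[-2,-2,1,0],[1,-2,-1,1]] U=[[-1,-1,2,-3],[0,-1,3,0],[0,0,-3,2],[0,0,0,1]]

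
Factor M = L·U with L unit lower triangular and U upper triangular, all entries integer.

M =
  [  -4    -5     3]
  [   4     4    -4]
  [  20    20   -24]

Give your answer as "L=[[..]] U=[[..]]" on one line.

L=[[1,0,0],[-1,1,0],[-5,5,1]] U=[[-4,-5,3],[0,-1,-1],[0,0,-4]]

  row1 -= -1·row0 → [0,-1,-1]
  row2 -= -5·row0 → [0,-5,-9]
  row2 -= 5·row1 → [0,0,-4]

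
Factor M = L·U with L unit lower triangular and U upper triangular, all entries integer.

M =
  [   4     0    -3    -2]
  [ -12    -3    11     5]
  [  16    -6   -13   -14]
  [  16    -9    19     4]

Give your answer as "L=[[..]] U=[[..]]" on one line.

L=[[1,0,0,0],[-3,1,0,0],[4,2,1,0],[4,3,-5,1]] U=[[4,0,-3,-2],[0,-3,2,-1],[0,0,-5,-4],[0,0,0,-5]]

  R1 -= -3·R0 → [0,-3,2,-1]
  R2 -= 4·R0 → [0,-6,-1,-6]
  R3 -= 4·R0 → [0,-9,31,12]
  R2 -= 2·R1 → [0,0,-5,-4]
  R3 -= 3·R1 → [0,0,25,15]
  R3 -= -5·R2 → [0,0,0,-5]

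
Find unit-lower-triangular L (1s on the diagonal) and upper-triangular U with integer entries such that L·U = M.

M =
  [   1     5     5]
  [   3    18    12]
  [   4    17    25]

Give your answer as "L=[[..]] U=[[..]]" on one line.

L=[[1,0,0],[3,1,0],[4,-1,1]] U=[[1,5,5],[0,3,-3],[0,0,2]]

  R1 -= 3·R0 → [0,3,-3]
  R2 -= 4·R0 → [0,-3,5]
  R2 -= -1·R1 → [0,0,2]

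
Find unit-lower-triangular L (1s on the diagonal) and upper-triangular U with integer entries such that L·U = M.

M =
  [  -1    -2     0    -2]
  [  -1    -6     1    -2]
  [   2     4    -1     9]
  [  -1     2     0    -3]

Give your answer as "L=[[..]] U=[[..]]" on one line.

  row1 -= 1·row0 → [0,-4,1,0]
  row2 -= -2·row0 → [0,0,-1,5]
  row3 -= 1·row0 → [0,4,0,-1]
  row2 -= 0·row1 → [0,0,-1,5]
  row3 -= -1·row1 → [0,0,1,-1]
  row3 -= -1·row2 → [0,0,0,4]

L=[[1,0,0,0],[1,1,0,0],[-2,0,1,0],[1,-1,-1,1]] U=[[-1,-2,0,-2],[0,-4,1,0],[0,0,-1,5],[0,0,0,4]]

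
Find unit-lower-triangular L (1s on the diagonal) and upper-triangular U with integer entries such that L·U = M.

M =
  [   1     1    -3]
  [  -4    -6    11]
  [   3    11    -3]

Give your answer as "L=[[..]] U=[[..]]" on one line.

  r1 -= -4·r0 → [0,-2,-1]
  r2 -= 3·r0 → [0,8,6]
  r2 -= -4·r1 → [0,0,2]

L=[[1,0,0],[-4,1,0],[3,-4,1]] U=[[1,1,-3],[0,-2,-1],[0,0,2]]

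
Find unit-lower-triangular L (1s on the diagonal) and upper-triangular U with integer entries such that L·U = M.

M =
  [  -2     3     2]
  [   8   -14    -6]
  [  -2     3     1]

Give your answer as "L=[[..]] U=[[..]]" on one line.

  row1 -= -4·row0 → [0,-2,2]
  row2 -= 1·row0 → [0,0,-1]
  row2 -= 0·row1 → [0,0,-1]

L=[[1,0,0],[-4,1,0],[1,0,1]] U=[[-2,3,2],[0,-2,2],[0,0,-1]]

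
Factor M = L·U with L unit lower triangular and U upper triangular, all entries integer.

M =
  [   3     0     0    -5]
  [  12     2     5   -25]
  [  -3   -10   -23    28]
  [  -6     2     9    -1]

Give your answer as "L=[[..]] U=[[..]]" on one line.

L=[[1,0,0,0],[4,1,0,0],[-1,-5,1,0],[-2,1,2,1]] U=[[3,0,0,-5],[0,2,5,-5],[0,0,2,-2],[0,0,0,-2]]

  row1 -= 4·row0 → [0,2,5,-5]
  row2 -= -1·row0 → [0,-10,-23,23]
  row3 -= -2·row0 → [0,2,9,-11]
  row2 -= -5·row1 → [0,0,2,-2]
  row3 -= 1·row1 → [0,0,4,-6]
  row3 -= 2·row2 → [0,0,0,-2]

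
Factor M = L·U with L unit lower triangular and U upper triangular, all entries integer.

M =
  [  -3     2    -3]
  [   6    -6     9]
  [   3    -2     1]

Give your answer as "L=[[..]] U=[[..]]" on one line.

L=[[1,0,0],[-2,1,0],[-1,0,1]] U=[[-3,2,-3],[0,-2,3],[0,0,-2]]

  R1 -= -2·R0 → [0,-2,3]
  R2 -= -1·R0 → [0,0,-2]
  R2 -= 0·R1 → [0,0,-2]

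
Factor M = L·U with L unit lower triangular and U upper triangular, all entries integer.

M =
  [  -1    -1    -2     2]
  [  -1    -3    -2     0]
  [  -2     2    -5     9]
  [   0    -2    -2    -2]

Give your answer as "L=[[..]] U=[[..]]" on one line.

L=[[1,0,0,0],[1,1,0,0],[2,-2,1,0],[0,1,2,1]] U=[[-1,-1,-2,2],[0,-2,0,-2],[0,0,-1,1],[0,0,0,-2]]

  row1 -= 1·row0 → [0,-2,0,-2]
  row2 -= 2·row0 → [0,4,-1,5]
  row3 -= 0·row0 → [0,-2,-2,-2]
  row2 -= -2·row1 → [0,0,-1,1]
  row3 -= 1·row1 → [0,0,-2,0]
  row3 -= 2·row2 → [0,0,0,-2]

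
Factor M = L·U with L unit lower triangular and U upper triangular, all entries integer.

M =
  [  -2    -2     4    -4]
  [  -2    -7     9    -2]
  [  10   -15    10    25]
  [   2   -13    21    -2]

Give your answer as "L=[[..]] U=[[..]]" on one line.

  row1 -= 1·row0 → [0,-5,5,2]
  row2 -= -5·row0 → [0,-25,30,5]
  row3 -= -1·row0 → [0,-15,25,-6]
  row2 -= 5·row1 → [0,0,5,-5]
  row3 -= 3·row1 → [0,0,10,-12]
  row3 -= 2·row2 → [0,0,0,-2]

L=[[1,0,0,0],[1,1,0,0],[-5,5,1,0],[-1,3,2,1]] U=[[-2,-2,4,-4],[0,-5,5,2],[0,0,5,-5],[0,0,0,-2]]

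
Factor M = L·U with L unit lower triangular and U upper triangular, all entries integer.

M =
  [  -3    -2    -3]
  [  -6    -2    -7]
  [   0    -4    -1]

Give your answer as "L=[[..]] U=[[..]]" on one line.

  row1 -= 2·row0 → [0,2,-1]
  row2 -= 0·row0 → [0,-4,-1]
  row2 -= -2·row1 → [0,0,-3]

L=[[1,0,0],[2,1,0],[0,-2,1]] U=[[-3,-2,-3],[0,2,-1],[0,0,-3]]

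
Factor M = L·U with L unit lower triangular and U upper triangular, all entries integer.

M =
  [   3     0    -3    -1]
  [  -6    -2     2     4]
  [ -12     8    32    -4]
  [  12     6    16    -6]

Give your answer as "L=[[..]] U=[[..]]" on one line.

L=[[1,0,0,0],[-2,1,0,0],[-4,-4,1,0],[4,-3,4,1]] U=[[3,0,-3,-1],[0,-2,-4,2],[0,0,4,0],[0,0,0,4]]

  R1 -= -2·R0 → [0,-2,-4,2]
  R2 -= -4·R0 → [0,8,20,-8]
  R3 -= 4·R0 → [0,6,28,-2]
  R2 -= -4·R1 → [0,0,4,0]
  R3 -= -3·R1 → [0,0,16,4]
  R3 -= 4·R2 → [0,0,0,4]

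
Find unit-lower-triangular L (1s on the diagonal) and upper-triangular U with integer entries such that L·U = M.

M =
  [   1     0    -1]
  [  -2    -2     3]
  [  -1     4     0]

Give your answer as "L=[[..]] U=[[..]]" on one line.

L=[[1,0,0],[-2,1,0],[-1,-2,1]] U=[[1,0,-1],[0,-2,1],[0,0,1]]

  R1 -= -2·R0 → [0,-2,1]
  R2 -= -1·R0 → [0,4,-1]
  R2 -= -2·R1 → [0,0,1]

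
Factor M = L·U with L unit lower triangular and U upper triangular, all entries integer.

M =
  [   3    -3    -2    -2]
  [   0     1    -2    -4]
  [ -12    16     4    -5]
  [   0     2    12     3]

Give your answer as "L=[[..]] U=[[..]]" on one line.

L=[[1,0,0,0],[0,1,0,0],[-4,4,1,0],[0,2,4,1]] U=[[3,-3,-2,-2],[0,1,-2,-4],[0,0,4,3],[0,0,0,-1]]

  r1 -= 0·r0 → [0,1,-2,-4]
  r2 -= -4·r0 → [0,4,-4,-13]
  r3 -= 0·r0 → [0,2,12,3]
  r2 -= 4·r1 → [0,0,4,3]
  r3 -= 2·r1 → [0,0,16,11]
  r3 -= 4·r2 → [0,0,0,-1]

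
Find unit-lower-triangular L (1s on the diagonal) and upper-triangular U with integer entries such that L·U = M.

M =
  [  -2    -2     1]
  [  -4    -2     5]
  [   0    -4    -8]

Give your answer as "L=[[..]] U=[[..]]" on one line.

L=[[1,0,0],[2,1,0],[0,-2,1]] U=[[-2,-2,1],[0,2,3],[0,0,-2]]

  r1 -= 2·r0 → [0,2,3]
  r2 -= 0·r0 → [0,-4,-8]
  r2 -= -2·r1 → [0,0,-2]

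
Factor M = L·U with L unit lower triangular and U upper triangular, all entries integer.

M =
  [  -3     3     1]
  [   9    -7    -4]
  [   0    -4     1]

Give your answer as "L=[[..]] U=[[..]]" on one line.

L=[[1,0,0],[-3,1,0],[0,-2,1]] U=[[-3,3,1],[0,2,-1],[0,0,-1]]

  row1 -= -3·row0 → [0,2,-1]
  row2 -= 0·row0 → [0,-4,1]
  row2 -= -2·row1 → [0,0,-1]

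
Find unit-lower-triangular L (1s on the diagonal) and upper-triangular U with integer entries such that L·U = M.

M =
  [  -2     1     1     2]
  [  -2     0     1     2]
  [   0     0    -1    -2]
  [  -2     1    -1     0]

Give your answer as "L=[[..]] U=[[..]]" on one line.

  R1 -= 1·R0 → [0,-1,0,0]
  R2 -= 0·R0 → [0,0,-1,-2]
  R3 -= 1·R0 → [0,0,-2,-2]
  R2 -= 0·R1 → [0,0,-1,-2]
  R3 -= 0·R1 → [0,0,-2,-2]
  R3 -= 2·R2 → [0,0,0,2]

L=[[1,0,0,0],[1,1,0,0],[0,0,1,0],[1,0,2,1]] U=[[-2,1,1,2],[0,-1,0,0],[0,0,-1,-2],[0,0,0,2]]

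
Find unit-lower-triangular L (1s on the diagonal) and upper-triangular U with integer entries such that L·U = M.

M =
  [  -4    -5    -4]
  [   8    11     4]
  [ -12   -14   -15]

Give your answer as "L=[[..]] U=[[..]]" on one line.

L=[[1,0,0],[-2,1,0],[3,1,1]] U=[[-4,-5,-4],[0,1,-4],[0,0,1]]

  row1 -= -2·row0 → [0,1,-4]
  row2 -= 3·row0 → [0,1,-3]
  row2 -= 1·row1 → [0,0,1]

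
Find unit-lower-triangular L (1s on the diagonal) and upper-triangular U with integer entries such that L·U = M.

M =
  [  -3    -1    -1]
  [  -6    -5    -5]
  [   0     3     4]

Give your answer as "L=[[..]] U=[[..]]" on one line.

L=[[1,0,0],[2,1,0],[0,-1,1]] U=[[-3,-1,-1],[0,-3,-3],[0,0,1]]

  r1 -= 2·r0 → [0,-3,-3]
  r2 -= 0·r0 → [0,3,4]
  r2 -= -1·r1 → [0,0,1]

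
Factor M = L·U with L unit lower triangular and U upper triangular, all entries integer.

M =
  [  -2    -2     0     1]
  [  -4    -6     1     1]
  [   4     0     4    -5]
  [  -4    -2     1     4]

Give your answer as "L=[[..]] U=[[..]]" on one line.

  r1 -= 2·r0 → [0,-2,1,-1]
  r2 -= -2·r0 → [0,-4,4,-3]
  r3 -= 2·r0 → [0,2,1,2]
  r2 -= 2·r1 → [0,0,2,-1]
  r3 -= -1·r1 → [0,0,2,1]
  r3 -= 1·r2 → [0,0,0,2]

L=[[1,0,0,0],[2,1,0,0],[-2,2,1,0],[2,-1,1,1]] U=[[-2,-2,0,1],[0,-2,1,-1],[0,0,2,-1],[0,0,0,2]]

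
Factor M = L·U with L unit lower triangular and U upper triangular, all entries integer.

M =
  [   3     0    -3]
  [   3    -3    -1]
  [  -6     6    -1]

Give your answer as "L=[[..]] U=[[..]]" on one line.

L=[[1,0,0],[1,1,0],[-2,-2,1]] U=[[3,0,-3],[0,-3,2],[0,0,-3]]

  r1 -= 1·r0 → [0,-3,2]
  r2 -= -2·r0 → [0,6,-7]
  r2 -= -2·r1 → [0,0,-3]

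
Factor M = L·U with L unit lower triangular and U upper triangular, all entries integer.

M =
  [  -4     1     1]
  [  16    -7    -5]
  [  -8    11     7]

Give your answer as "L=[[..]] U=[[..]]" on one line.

  row1 -= -4·row0 → [0,-3,-1]
  row2 -= 2·row0 → [0,9,5]
  row2 -= -3·row1 → [0,0,2]

L=[[1,0,0],[-4,1,0],[2,-3,1]] U=[[-4,1,1],[0,-3,-1],[0,0,2]]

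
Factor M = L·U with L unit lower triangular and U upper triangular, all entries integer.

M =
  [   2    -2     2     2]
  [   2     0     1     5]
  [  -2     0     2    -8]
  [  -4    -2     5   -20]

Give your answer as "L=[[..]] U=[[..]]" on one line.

  row1 -= 1·row0 → [0,2,-1,3]
  row2 -= -1·row0 → [0,-2,4,-6]
  row3 -= -2·row0 → [0,-6,9,-16]
  row2 -= -1·row1 → [0,0,3,-3]
  row3 -= -3·row1 → [0,0,6,-7]
  row3 -= 2·row2 → [0,0,0,-1]

L=[[1,0,0,0],[1,1,0,0],[-1,-1,1,0],[-2,-3,2,1]] U=[[2,-2,2,2],[0,2,-1,3],[0,0,3,-3],[0,0,0,-1]]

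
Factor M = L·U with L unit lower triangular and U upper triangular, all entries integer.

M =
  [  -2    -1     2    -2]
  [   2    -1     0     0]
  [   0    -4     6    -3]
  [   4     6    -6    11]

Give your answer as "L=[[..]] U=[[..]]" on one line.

  r1 -= -1·r0 → [0,-2,2,-2]
  r2 -= 0·r0 → [0,-4,6,-3]
  r3 -= -2·r0 → [0,4,-2,7]
  r2 -= 2·r1 → [0,0,2,1]
  r3 -= -2·r1 → [0,0,2,3]
  r3 -= 1·r2 → [0,0,0,2]

L=[[1,0,0,0],[-1,1,0,0],[0,2,1,0],[-2,-2,1,1]] U=[[-2,-1,2,-2],[0,-2,2,-2],[0,0,2,1],[0,0,0,2]]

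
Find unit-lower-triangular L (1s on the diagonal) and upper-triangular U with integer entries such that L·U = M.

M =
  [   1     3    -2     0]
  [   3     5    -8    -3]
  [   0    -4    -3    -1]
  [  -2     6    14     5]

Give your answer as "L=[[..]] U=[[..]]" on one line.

  r1 -= 3·r0 → [0,-4,-2,-3]
  r2 -= 0·r0 → [0,-4,-3,-1]
  r3 -= -2·r0 → [0,12,10,5]
  r2 -= 1·r1 → [0,0,-1,2]
  r3 -= -3·r1 → [0,0,4,-4]
  r3 -= -4·r2 → [0,0,0,4]

L=[[1,0,0,0],[3,1,0,0],[0,1,1,0],[-2,-3,-4,1]] U=[[1,3,-2,0],[0,-4,-2,-3],[0,0,-1,2],[0,0,0,4]]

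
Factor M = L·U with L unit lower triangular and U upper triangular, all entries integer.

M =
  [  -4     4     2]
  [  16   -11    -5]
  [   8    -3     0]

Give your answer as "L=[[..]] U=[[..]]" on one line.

  R1 -= -4·R0 → [0,5,3]
  R2 -= -2·R0 → [0,5,4]
  R2 -= 1·R1 → [0,0,1]

L=[[1,0,0],[-4,1,0],[-2,1,1]] U=[[-4,4,2],[0,5,3],[0,0,1]]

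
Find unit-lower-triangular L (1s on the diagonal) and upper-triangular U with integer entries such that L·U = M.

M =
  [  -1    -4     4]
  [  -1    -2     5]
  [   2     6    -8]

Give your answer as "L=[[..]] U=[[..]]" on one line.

  R1 -= 1·R0 → [0,2,1]
  R2 -= -2·R0 → [0,-2,0]
  R2 -= -1·R1 → [0,0,1]

L=[[1,0,0],[1,1,0],[-2,-1,1]] U=[[-1,-4,4],[0,2,1],[0,0,1]]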